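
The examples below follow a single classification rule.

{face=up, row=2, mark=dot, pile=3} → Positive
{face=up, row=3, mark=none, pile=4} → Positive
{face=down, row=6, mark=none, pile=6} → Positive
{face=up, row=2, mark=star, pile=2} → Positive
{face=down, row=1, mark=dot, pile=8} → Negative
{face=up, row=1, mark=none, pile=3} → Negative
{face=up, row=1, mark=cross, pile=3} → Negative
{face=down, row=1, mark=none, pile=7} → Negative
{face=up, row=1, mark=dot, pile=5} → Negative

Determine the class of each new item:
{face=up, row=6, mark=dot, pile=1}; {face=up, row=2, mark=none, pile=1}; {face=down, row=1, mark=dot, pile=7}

Positive, Positive, Negative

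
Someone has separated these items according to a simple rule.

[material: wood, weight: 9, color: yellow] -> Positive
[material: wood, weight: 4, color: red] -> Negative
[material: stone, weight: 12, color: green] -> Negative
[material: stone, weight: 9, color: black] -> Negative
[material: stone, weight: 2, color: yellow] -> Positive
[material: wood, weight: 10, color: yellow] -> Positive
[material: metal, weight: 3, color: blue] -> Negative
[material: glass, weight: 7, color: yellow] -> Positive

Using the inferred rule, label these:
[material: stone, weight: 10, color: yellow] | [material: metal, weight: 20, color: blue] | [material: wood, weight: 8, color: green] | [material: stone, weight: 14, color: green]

Positive, Negative, Negative, Negative

The rule appears to be: color is yellow.
Positive: [material: stone, weight: 10, color: yellow], since color is yellow.
Negative: [material: metal, weight: 20, color: blue], since color is blue.
Negative: [material: wood, weight: 8, color: green], since color is green.
Negative: [material: stone, weight: 14, color: green], since color is green.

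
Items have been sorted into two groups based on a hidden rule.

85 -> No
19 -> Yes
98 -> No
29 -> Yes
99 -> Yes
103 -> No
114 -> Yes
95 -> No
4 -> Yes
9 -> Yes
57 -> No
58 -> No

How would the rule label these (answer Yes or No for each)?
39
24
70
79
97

A rule that fits every label: ≡ 4 (mod 5) — true of each 'Yes' example, false of each 'No' one.

Yes, Yes, No, Yes, No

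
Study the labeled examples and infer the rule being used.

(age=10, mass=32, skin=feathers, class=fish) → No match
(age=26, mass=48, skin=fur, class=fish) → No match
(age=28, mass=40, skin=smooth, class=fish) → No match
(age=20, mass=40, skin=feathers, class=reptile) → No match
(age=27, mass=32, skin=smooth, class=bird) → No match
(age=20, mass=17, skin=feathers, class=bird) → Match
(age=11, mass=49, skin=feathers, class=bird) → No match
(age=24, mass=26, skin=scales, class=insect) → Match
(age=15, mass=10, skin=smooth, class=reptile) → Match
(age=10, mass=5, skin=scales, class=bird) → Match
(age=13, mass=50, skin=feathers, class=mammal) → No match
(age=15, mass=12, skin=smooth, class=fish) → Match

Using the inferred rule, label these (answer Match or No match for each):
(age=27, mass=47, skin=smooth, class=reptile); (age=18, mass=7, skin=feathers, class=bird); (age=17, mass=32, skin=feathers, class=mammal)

Every 'Match' example satisfies: mass ≤ 26. None of the 'No match' examples do.
No match: (age=27, mass=47, skin=smooth, class=reptile), since mass = 47. Match: (age=18, mass=7, skin=feathers, class=bird), since mass = 7. No match: (age=17, mass=32, skin=feathers, class=mammal), since mass = 32.

No match, Match, No match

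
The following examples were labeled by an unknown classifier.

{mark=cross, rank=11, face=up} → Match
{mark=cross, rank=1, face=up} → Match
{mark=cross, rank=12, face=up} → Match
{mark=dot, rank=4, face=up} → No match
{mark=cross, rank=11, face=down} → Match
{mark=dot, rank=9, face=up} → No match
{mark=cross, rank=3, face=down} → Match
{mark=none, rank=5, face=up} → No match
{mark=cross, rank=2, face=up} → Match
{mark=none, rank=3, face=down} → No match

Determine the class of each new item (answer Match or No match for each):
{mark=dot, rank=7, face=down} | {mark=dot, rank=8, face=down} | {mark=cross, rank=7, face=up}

Every 'Match' example satisfies: mark is cross. None of the 'No match' examples do.
{mark=dot, rank=7, face=down} — mark is dot, hence No match.
{mark=dot, rank=8, face=down} — mark is dot, hence No match.
{mark=cross, rank=7, face=up} — mark is cross, hence Match.

No match, No match, Match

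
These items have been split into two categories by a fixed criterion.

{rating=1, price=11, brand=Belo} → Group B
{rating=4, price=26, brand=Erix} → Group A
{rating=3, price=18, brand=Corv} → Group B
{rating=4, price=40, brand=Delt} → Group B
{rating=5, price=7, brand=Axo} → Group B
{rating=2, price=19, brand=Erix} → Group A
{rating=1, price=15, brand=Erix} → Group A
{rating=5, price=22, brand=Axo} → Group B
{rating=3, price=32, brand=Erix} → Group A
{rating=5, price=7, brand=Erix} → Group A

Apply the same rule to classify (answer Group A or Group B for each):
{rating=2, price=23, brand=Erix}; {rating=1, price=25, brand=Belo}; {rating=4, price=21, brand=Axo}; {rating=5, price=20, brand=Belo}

Group A, Group B, Group B, Group B

'Group A' ⟺ brand is Erix.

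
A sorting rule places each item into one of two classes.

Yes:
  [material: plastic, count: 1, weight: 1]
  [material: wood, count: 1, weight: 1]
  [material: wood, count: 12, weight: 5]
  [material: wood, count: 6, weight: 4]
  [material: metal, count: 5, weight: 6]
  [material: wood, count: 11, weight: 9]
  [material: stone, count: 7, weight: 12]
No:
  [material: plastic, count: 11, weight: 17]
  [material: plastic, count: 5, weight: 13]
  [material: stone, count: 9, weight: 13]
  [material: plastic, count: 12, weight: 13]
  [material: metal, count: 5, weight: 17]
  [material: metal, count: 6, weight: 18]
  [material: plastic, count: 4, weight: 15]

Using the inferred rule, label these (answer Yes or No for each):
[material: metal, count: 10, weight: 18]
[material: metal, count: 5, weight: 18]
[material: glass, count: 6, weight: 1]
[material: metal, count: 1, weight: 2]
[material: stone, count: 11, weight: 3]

The simplest hypothesis consistent with all the labels is: weight ≤ 12.
[material: metal, count: 10, weight: 18]: weight = 18 — does not pass, so No.
[material: metal, count: 5, weight: 18]: weight = 18 — does not pass, so No.
[material: glass, count: 6, weight: 1]: weight = 1 — matches, so Yes.
[material: metal, count: 1, weight: 2]: weight = 2 — matches, so Yes.
[material: stone, count: 11, weight: 3]: weight = 3 — matches, so Yes.

No, No, Yes, Yes, Yes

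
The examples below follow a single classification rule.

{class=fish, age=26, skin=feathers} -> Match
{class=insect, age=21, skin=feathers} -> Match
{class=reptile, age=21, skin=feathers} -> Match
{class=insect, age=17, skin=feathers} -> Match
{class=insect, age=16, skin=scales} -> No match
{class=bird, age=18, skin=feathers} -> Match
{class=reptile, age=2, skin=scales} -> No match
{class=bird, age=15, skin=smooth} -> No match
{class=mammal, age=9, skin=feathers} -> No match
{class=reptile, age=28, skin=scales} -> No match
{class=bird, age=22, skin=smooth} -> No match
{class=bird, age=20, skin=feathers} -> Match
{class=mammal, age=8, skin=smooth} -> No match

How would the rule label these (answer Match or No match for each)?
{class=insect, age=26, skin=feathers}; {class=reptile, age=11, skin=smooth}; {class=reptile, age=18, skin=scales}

Match, No match, No match

The rule appears to be: skin is feathers AND age ≥ 15.
{class=insect, age=26, skin=feathers}: Match (skin is feathers, age = 26). {class=reptile, age=11, skin=smooth}: No match (skin is smooth, age = 11). {class=reptile, age=18, skin=scales}: No match (skin is scales, age = 18).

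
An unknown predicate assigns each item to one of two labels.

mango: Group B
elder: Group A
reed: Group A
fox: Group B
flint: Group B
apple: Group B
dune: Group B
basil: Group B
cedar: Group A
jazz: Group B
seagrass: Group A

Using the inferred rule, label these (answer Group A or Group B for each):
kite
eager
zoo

Group B, Group A, Group B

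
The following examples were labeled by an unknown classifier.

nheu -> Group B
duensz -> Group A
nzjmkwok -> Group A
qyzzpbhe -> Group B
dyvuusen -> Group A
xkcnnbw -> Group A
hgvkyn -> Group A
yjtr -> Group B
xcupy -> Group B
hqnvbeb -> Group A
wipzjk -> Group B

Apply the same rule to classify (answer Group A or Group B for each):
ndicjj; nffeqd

Group A, Group A

The simplest hypothesis consistent with all the labels is: length ≥ 5 AND contains 'n'.
ndicjj — length 6, has 'n', hence Group A.
nffeqd — length 6, has 'n', hence Group A.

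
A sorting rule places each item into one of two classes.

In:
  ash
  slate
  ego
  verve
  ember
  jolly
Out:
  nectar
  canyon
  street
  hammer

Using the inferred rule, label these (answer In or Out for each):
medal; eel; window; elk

All 'In' examples share one property — odd length — and every 'Out' example lacks it.
medal: length 5 — fits, so In. eel: length 3 — fits, so In. window: length 6 — lacks this property, so Out. elk: length 3 — fits, so In.

In, In, Out, In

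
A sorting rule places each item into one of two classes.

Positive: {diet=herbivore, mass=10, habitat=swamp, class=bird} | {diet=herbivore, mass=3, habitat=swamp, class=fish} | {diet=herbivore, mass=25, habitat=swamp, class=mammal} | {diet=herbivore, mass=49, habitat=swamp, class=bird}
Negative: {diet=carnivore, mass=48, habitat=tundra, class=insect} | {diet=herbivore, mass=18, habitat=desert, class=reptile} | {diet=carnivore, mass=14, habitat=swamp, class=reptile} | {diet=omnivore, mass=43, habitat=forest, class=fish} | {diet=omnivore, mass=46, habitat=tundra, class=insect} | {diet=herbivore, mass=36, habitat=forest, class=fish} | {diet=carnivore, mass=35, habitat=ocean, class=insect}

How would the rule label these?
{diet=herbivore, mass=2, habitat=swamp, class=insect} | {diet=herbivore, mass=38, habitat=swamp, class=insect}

Positive, Positive

The distinguishing property — habitat is swamp AND diet is herbivore — holds for all the 'Positive' cases and none of the 'Negative' cases.
Positive: {diet=herbivore, mass=2, habitat=swamp, class=insect}, since habitat is swamp, diet is herbivore.
Positive: {diet=herbivore, mass=38, habitat=swamp, class=insect}, since habitat is swamp, diet is herbivore.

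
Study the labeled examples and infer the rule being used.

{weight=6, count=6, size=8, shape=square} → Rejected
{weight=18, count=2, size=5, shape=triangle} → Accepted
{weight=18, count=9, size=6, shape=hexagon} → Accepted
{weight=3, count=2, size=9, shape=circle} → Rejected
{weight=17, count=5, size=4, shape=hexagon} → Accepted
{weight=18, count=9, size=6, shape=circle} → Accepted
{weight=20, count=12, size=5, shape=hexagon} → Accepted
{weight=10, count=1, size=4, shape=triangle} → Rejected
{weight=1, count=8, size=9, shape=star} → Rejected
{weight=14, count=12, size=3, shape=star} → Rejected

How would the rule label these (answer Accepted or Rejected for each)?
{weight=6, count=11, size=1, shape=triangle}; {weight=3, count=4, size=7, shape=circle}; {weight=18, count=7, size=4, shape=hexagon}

Rejected, Rejected, Accepted

The classifier is using: weight ≥ 17.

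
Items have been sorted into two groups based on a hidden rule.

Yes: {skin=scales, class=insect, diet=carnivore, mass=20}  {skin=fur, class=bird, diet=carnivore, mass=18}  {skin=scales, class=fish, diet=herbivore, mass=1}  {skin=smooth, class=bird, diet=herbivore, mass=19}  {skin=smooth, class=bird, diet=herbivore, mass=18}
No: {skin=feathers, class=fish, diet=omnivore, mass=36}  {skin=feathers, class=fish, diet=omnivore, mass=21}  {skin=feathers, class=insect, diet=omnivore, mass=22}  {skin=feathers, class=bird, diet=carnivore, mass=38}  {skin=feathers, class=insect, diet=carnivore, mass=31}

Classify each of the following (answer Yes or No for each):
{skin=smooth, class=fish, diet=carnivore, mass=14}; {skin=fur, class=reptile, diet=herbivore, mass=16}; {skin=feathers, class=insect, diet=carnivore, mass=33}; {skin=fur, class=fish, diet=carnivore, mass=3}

The pattern is that an item is 'Yes' exactly when: mass ≤ 20.
{skin=smooth, class=fish, diet=carnivore, mass=14}: mass = 14, checks out → Yes.
{skin=fur, class=reptile, diet=herbivore, mass=16}: mass = 16, checks out → Yes.
{skin=feathers, class=insect, diet=carnivore, mass=33}: mass = 33, fails this test → No.
{skin=fur, class=fish, diet=carnivore, mass=3}: mass = 3, checks out → Yes.

Yes, Yes, No, Yes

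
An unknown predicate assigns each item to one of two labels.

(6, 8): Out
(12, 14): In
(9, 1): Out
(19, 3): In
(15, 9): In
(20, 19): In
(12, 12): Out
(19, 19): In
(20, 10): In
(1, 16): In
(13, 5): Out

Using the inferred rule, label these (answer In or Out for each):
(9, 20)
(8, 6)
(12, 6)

The classifier is using: max ≥ 14.
(9, 20): max 20 — qualifies, so In. (8, 6): max 8 — does not pass, so Out. (12, 6): max 12 — does not pass, so Out.

In, Out, Out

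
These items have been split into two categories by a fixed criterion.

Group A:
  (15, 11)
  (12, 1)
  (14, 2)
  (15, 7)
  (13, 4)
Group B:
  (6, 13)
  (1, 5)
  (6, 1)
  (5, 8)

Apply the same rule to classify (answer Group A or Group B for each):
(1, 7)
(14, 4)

Every 'Group A' example satisfies: first ≥ 7. None of the 'Group B' examples do.
(1, 7): first 1 — fails this test, so Group B.
(14, 4): first 14 — meets the rule, so Group A.

Group B, Group A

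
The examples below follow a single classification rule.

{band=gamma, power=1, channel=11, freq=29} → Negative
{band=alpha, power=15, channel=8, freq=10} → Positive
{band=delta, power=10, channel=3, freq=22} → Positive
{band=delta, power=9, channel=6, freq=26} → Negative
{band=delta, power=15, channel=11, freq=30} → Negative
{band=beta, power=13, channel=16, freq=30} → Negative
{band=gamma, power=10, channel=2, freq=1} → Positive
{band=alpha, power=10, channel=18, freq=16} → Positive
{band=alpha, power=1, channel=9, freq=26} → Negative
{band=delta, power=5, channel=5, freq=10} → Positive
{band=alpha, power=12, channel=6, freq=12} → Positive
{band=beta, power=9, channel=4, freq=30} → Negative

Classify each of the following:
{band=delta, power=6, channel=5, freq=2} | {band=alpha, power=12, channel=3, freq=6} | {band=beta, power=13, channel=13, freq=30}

Positive, Positive, Negative

The rule appears to be: freq ≤ 22.
{band=delta, power=6, channel=5, freq=2}: freq = 2 — satisfies this, so Positive. {band=alpha, power=12, channel=3, freq=6}: freq = 6 — satisfies this, so Positive. {band=beta, power=13, channel=13, freq=30}: freq = 30 — lacks this property, so Negative.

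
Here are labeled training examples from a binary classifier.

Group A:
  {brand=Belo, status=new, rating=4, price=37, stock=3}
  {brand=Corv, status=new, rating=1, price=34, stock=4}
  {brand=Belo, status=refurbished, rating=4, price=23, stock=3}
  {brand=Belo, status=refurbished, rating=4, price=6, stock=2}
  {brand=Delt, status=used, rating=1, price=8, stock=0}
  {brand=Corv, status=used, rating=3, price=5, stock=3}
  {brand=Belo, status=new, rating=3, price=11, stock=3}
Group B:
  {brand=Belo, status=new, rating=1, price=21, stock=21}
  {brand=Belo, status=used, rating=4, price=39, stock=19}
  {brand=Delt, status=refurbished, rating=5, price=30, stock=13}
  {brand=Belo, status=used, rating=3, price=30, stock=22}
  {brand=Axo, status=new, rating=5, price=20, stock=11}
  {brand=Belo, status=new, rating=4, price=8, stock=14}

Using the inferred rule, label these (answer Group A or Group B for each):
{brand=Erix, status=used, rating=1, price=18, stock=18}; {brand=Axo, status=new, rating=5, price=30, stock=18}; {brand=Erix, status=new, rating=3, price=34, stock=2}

Group B, Group B, Group A

The simplest hypothesis consistent with all the labels is: stock ≤ 4.
Group B: {brand=Erix, status=used, rating=1, price=18, stock=18}, since stock = 18.
Group B: {brand=Axo, status=new, rating=5, price=30, stock=18}, since stock = 18.
Group A: {brand=Erix, status=new, rating=3, price=34, stock=2}, since stock = 2.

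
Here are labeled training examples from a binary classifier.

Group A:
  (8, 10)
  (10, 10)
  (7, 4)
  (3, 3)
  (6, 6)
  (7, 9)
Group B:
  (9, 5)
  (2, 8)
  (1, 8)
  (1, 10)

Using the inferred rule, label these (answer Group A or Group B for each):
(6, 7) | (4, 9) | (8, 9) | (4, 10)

Group A, Group B, Group A, Group B

One predicate separates the groups cleanly: |first − second| ≤ 3.
(6, 7): |6−7| = 1 — has this property, so Group A.
(4, 9): |4−9| = 5 — doesn't match, so Group B.
(8, 9): |8−9| = 1 — has this property, so Group A.
(4, 10): |4−10| = 6 — doesn't match, so Group B.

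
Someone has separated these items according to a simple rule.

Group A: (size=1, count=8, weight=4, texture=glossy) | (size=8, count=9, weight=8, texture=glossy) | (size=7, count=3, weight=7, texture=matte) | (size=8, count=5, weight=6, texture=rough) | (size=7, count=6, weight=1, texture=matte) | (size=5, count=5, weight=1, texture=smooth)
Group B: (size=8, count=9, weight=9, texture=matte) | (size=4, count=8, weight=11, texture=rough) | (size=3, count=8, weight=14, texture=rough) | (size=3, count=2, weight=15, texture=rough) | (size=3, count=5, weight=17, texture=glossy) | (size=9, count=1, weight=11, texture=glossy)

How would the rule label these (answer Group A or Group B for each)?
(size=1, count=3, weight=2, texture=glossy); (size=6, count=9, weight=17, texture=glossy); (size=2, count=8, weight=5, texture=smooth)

One predicate separates the groups cleanly: weight ≤ 8.

Group A, Group B, Group A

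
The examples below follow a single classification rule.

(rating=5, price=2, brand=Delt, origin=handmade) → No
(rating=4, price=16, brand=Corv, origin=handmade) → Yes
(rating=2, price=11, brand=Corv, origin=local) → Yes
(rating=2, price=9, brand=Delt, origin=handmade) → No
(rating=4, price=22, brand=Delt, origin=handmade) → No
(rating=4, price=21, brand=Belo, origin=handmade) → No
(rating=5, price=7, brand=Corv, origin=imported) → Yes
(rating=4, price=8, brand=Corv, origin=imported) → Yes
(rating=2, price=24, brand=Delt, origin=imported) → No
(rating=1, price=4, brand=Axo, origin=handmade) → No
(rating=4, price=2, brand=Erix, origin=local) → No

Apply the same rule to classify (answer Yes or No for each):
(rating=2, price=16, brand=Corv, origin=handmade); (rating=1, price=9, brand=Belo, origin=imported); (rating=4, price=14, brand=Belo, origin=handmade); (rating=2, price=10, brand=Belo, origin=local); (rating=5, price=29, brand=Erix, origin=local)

Yes, No, No, No, No

The rule appears to be: brand is Corv.
(rating=2, price=16, brand=Corv, origin=handmade) — brand is Corv, hence Yes. (rating=1, price=9, brand=Belo, origin=imported) — brand is Belo, hence No. (rating=4, price=14, brand=Belo, origin=handmade) — brand is Belo, hence No. (rating=2, price=10, brand=Belo, origin=local) — brand is Belo, hence No. (rating=5, price=29, brand=Erix, origin=local) — brand is Erix, hence No.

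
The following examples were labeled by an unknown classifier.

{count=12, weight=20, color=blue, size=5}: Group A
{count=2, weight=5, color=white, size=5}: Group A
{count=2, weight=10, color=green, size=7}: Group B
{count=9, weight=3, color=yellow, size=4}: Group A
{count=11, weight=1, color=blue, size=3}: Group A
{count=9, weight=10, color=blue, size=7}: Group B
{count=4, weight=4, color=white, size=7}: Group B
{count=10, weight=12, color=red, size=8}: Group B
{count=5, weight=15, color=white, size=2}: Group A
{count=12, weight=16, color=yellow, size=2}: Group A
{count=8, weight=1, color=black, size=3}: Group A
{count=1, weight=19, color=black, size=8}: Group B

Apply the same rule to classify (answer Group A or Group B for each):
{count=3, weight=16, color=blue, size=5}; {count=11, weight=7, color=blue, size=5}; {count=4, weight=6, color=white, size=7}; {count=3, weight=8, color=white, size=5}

Group A, Group A, Group B, Group A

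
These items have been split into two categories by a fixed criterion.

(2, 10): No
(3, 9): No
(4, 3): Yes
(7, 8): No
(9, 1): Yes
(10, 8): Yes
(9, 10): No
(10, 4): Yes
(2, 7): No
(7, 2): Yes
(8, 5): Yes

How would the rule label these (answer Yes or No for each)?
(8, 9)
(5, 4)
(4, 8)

No, Yes, No

The pattern is that an item is 'Yes' exactly when: first > second.
No: (8, 9), since 8 < 9. Yes: (5, 4), since 5 > 4. No: (4, 8), since 4 < 8.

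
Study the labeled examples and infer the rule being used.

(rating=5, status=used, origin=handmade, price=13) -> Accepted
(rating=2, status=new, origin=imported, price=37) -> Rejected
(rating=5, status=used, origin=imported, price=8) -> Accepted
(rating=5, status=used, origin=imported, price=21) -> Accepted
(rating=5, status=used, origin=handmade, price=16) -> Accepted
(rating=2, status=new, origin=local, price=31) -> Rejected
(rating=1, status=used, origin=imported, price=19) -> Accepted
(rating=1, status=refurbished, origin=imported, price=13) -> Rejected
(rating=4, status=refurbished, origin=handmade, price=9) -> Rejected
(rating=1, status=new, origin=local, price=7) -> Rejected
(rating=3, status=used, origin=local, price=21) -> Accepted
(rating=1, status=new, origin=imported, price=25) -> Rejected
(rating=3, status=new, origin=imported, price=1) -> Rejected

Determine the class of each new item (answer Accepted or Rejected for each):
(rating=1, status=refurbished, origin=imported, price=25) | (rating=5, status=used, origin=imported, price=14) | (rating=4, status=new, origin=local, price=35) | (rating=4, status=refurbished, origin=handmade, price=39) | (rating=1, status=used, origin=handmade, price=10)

Looking at the examples, the only property every 'Accepted' case has and every 'Rejected' case lacks is: status is used.

Rejected, Accepted, Rejected, Rejected, Accepted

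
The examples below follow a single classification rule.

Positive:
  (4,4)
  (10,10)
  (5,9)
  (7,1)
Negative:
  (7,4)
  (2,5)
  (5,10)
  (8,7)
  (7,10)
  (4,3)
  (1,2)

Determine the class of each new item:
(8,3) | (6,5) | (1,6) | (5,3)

The simplest hypothesis consistent with all the labels is: sum is even.
(8,3) — 8+3 = 11, hence Negative.
(6,5) — 6+5 = 11, hence Negative.
(1,6) — 1+6 = 7, hence Negative.
(5,3) — 5+3 = 8, hence Positive.

Negative, Negative, Negative, Positive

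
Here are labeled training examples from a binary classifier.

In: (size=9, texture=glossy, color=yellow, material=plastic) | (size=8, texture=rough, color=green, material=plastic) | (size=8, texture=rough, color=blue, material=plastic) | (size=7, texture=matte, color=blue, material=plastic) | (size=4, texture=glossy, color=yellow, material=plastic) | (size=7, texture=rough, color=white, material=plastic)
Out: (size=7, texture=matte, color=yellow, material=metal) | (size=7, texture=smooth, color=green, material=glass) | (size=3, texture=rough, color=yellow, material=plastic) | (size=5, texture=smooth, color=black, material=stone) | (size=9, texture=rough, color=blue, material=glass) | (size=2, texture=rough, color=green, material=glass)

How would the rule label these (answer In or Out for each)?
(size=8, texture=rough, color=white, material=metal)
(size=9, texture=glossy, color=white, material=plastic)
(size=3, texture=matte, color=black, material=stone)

One predicate separates the groups cleanly: material is plastic AND size ≥ 4.
(size=8, texture=rough, color=white, material=metal): Out (material is metal, size = 8).
(size=9, texture=glossy, color=white, material=plastic): In (material is plastic, size = 9).
(size=3, texture=matte, color=black, material=stone): Out (material is stone, size = 3).

Out, In, Out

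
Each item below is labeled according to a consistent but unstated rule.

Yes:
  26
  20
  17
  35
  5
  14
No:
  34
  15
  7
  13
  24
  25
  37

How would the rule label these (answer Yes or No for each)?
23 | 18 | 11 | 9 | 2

Yes, No, Yes, No, Yes

Checking candidate rules against both groups, what survives is: ≡ 2 (mod 3).
23: 23 mod 3 = 2 — satisfies this, so Yes. 18: 18 mod 3 = 0 — doesn't match, so No. 11: 11 mod 3 = 2 — satisfies this, so Yes. 9: 9 mod 3 = 0 — doesn't match, so No. 2: 2 mod 3 = 2 — satisfies this, so Yes.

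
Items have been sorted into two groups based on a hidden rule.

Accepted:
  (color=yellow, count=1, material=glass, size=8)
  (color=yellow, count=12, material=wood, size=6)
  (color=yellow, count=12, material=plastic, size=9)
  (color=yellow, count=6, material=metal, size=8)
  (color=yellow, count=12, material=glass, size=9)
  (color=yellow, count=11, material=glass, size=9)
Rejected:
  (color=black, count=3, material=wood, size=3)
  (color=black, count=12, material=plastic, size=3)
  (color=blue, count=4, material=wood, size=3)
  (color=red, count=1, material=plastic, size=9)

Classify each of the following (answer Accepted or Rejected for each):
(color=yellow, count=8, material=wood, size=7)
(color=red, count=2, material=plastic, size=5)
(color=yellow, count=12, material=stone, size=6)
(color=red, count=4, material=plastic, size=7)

Accepted, Rejected, Accepted, Rejected

Looking at the examples, the only property every 'Accepted' case has and every 'Rejected' case lacks is: color is yellow.
Accepted: (color=yellow, count=8, material=wood, size=7), since color is yellow.
Rejected: (color=red, count=2, material=plastic, size=5), since color is red.
Accepted: (color=yellow, count=12, material=stone, size=6), since color is yellow.
Rejected: (color=red, count=4, material=plastic, size=7), since color is red.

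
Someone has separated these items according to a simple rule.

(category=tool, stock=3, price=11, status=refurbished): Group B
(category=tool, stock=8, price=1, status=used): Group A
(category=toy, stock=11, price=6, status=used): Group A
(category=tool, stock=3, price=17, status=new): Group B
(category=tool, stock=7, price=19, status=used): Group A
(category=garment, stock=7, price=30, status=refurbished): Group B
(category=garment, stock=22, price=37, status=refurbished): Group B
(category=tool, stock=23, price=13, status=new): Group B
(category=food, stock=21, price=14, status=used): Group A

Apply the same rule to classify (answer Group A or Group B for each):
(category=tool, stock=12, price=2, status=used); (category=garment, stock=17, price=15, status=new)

Group A, Group B

A rule that fits every label: status is used — true of each 'Group A' example, false of each 'Group B' one.
(category=tool, stock=12, price=2, status=used) — status is used, hence Group A. (category=garment, stock=17, price=15, status=new) — status is new, hence Group B.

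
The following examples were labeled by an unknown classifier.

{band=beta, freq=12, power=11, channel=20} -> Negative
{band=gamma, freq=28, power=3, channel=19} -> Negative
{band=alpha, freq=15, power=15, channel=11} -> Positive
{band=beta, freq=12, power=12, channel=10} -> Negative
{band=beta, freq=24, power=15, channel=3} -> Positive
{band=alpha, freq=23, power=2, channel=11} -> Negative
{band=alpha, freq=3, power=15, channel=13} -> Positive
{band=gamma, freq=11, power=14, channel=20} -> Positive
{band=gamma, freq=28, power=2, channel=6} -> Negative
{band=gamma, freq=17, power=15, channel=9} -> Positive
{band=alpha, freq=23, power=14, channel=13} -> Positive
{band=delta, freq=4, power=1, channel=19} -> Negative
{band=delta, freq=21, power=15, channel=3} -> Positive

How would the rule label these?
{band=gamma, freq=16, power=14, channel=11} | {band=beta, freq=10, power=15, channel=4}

Positive, Positive

The common property of the 'Positive' items is: power ≥ 14. No 'Negative' item has it.
{band=gamma, freq=16, power=14, channel=11} → power = 14 → Positive. {band=beta, freq=10, power=15, channel=4} → power = 15 → Positive.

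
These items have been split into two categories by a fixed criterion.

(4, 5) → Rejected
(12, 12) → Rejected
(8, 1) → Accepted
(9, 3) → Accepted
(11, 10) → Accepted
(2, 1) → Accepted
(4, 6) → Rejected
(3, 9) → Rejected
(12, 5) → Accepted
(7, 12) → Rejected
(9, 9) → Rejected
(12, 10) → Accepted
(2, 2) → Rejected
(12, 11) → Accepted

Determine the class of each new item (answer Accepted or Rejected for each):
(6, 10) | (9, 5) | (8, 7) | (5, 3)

Rule: first > second. This holds for each 'Accepted' example and fails for each 'Rejected' one.

Rejected, Accepted, Accepted, Accepted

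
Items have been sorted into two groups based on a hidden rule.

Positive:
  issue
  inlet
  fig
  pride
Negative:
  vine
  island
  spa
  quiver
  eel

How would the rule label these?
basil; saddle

Positive, Negative

The pattern is that an item is 'Positive' exactly when: odd length AND contains 'i'.
Positive: basil, since length 5, has 'i'. Negative: saddle, since length 6, no 'i'.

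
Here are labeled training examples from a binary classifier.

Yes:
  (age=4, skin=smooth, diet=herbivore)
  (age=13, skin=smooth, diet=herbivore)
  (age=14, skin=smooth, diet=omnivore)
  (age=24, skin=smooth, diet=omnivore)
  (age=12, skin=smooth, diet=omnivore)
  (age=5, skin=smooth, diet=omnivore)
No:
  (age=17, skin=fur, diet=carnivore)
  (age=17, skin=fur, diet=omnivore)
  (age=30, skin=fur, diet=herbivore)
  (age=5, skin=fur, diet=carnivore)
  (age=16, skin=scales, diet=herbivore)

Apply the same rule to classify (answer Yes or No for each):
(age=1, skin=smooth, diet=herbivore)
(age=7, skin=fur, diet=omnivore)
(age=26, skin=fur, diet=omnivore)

Yes, No, No

Looking at the examples, the only property every 'Yes' case has and every 'No' case lacks is: skin is smooth.
(age=1, skin=smooth, diet=herbivore): skin is smooth, satisfies this → Yes.
(age=7, skin=fur, diet=omnivore): skin is fur, fails the rule → No.
(age=26, skin=fur, diet=omnivore): skin is fur, fails the rule → No.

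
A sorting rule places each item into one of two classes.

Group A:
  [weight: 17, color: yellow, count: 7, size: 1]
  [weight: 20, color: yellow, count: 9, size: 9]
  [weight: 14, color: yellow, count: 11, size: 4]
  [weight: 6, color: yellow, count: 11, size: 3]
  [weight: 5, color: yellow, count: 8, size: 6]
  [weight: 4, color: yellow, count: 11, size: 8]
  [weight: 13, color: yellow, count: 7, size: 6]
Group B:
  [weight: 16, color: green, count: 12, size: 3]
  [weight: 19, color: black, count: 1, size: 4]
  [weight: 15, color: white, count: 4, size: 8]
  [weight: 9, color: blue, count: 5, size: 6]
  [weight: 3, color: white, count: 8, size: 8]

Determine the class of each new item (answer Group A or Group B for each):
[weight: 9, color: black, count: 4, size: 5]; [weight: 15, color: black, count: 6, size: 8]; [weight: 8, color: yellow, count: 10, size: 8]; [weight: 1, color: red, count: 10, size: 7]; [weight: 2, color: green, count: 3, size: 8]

Group B, Group B, Group A, Group B, Group B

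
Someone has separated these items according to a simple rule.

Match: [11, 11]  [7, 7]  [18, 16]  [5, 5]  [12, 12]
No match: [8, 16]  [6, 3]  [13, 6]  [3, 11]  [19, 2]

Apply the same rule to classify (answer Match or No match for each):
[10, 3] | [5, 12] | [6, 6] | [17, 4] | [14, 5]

No match, No match, Match, No match, No match

All 'Match' examples share one property — |first − second| ≤ 2 — and every 'No match' example lacks it.
No match: [10, 3], since |10−3| = 7. No match: [5, 12], since |5−12| = 7. Match: [6, 6], since |6−6| = 0. No match: [17, 4], since |17−4| = 13. No match: [14, 5], since |14−5| = 9.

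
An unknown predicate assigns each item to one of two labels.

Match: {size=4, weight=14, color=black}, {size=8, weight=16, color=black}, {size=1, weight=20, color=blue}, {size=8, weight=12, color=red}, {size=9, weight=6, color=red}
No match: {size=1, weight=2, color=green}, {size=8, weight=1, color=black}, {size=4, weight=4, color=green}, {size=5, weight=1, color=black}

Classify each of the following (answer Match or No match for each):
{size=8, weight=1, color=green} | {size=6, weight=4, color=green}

No match, No match

Rule: weight ≥ 6. This holds for each 'Match' example and fails for each 'No match' one.
{size=8, weight=1, color=green} — weight = 1, hence No match. {size=6, weight=4, color=green} — weight = 4, hence No match.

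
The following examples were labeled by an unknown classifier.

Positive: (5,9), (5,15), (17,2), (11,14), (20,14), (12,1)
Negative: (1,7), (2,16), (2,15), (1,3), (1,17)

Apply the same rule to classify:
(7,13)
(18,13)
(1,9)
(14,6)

Positive, Positive, Negative, Positive

The common property of the 'Positive' items is: first ≥ 3. No 'Negative' item has it.
(7,13): Positive (first 7).
(18,13): Positive (first 18).
(1,9): Negative (first 1).
(14,6): Positive (first 14).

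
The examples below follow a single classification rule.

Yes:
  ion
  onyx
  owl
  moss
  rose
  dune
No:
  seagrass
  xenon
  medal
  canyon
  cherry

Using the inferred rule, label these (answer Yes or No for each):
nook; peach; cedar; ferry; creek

All 'Yes' examples share one property — length ≤ 4 — and every 'No' example lacks it.

Yes, No, No, No, No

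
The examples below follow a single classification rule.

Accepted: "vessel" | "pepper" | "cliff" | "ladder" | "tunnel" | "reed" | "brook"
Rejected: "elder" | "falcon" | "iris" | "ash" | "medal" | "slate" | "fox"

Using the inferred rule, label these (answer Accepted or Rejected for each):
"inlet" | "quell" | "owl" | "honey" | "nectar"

The common property of the 'Accepted' items is: has a double letter. No 'Rejected' item has it.

Rejected, Accepted, Rejected, Rejected, Rejected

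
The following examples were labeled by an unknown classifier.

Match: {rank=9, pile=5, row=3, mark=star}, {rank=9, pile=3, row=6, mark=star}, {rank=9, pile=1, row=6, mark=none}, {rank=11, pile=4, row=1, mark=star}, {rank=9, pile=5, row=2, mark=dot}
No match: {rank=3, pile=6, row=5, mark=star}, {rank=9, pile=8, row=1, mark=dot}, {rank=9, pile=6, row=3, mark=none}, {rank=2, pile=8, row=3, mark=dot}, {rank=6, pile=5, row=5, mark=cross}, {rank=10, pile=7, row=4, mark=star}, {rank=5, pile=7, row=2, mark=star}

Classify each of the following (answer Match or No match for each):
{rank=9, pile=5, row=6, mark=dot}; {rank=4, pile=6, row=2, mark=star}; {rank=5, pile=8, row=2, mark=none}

Match, No match, No match

All 'Match' examples share one property — rank ≥ 9 AND pile ≤ 5 — and every 'No match' example lacks it.
{rank=9, pile=5, row=6, mark=dot}: rank = 9, pile = 5 — satisfies this, so Match. {rank=4, pile=6, row=2, mark=star}: rank = 4, pile = 6 — lacks this property, so No match. {rank=5, pile=8, row=2, mark=none}: rank = 5, pile = 8 — lacks this property, so No match.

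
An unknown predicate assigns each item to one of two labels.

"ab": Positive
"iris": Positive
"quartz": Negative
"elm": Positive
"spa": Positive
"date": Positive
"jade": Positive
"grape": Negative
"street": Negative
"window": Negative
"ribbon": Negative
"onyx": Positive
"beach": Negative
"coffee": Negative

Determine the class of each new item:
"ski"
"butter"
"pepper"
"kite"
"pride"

Positive, Negative, Negative, Positive, Negative

Every 'Positive' example satisfies: length ≤ 4. None of the 'Negative' examples do.
"ski": Positive (length 3).
"butter": Negative (length 6).
"pepper": Negative (length 6).
"kite": Positive (length 4).
"pride": Negative (length 5).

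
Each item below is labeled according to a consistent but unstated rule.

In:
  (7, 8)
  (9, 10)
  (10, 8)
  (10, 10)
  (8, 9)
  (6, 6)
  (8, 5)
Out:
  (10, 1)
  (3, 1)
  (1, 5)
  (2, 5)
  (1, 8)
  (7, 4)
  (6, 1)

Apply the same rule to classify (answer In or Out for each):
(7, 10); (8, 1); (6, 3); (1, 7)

The pattern is that an item is 'In' exactly when: sum ≥ 12.

In, Out, Out, Out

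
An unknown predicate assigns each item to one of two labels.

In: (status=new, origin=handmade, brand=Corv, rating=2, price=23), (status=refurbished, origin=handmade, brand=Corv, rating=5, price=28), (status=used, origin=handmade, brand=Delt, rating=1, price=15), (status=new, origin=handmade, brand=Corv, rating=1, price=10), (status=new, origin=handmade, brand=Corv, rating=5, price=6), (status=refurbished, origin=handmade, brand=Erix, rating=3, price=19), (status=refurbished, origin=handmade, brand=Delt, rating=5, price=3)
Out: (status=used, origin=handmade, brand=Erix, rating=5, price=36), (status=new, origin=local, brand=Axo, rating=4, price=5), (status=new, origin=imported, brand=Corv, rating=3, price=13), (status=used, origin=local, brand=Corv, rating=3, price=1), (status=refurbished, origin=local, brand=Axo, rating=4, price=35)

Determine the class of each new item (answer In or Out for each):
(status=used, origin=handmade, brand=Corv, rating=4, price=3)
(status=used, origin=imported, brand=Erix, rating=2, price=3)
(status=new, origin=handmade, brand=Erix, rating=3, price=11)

In, Out, In

Rule: origin is handmade AND price ≤ 28. This holds for each 'In' example and fails for each 'Out' one.
(status=used, origin=handmade, brand=Corv, rating=4, price=3) — origin is handmade, price = 3, hence In.
(status=used, origin=imported, brand=Erix, rating=2, price=3) — origin is imported, price = 3, hence Out.
(status=new, origin=handmade, brand=Erix, rating=3, price=11) — origin is handmade, price = 11, hence In.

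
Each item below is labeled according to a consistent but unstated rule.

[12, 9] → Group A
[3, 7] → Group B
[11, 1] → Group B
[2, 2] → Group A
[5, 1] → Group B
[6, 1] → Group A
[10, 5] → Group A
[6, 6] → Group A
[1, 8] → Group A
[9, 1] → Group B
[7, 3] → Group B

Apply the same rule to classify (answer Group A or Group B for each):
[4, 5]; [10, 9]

Group A, Group A

'Group A' ⟺ product is even.
Group A: [4, 5], since 4·5 = 20.
Group A: [10, 9], since 10·9 = 90.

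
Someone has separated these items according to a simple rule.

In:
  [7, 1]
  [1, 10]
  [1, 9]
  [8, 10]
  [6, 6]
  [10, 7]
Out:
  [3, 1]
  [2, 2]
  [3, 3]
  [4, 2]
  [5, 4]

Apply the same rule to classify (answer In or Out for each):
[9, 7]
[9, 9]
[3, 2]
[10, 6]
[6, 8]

The classifier is using: max ≥ 6.
[9, 7] → max 9 → In. [9, 9] → max 9 → In. [3, 2] → max 3 → Out. [10, 6] → max 10 → In. [6, 8] → max 8 → In.

In, In, Out, In, In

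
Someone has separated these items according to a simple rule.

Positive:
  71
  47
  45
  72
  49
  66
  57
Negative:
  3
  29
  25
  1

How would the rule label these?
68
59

Every 'Positive' example satisfies: at least 45. None of the 'Negative' examples do.
68: 68 ≥ 45 — matches, so Positive.
59: 59 ≥ 45 — matches, so Positive.

Positive, Positive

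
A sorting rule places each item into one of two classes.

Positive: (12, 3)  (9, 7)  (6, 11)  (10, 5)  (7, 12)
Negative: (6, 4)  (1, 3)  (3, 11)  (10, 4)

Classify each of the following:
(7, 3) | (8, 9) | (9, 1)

Negative, Positive, Negative

All 'Positive' examples share one property — sum ≥ 15 — and every 'Negative' example lacks it.
(7, 3): Negative (7+3 = 10).
(8, 9): Positive (8+9 = 17).
(9, 1): Negative (9+1 = 10).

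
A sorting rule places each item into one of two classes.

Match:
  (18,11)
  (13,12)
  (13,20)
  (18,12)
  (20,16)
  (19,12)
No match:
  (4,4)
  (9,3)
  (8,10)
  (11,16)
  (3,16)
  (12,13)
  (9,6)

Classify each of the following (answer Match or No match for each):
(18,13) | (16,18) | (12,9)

The simplest hypothesis consistent with all the labels is: first ≥ 13.
(18,13) — first 18, hence Match.
(16,18) — first 16, hence Match.
(12,9) — first 12, hence No match.

Match, Match, No match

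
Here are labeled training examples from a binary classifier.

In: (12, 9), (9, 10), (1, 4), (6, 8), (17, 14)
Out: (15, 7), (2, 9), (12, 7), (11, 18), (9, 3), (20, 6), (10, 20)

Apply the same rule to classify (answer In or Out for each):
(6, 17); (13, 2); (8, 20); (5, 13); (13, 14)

Out, Out, Out, Out, In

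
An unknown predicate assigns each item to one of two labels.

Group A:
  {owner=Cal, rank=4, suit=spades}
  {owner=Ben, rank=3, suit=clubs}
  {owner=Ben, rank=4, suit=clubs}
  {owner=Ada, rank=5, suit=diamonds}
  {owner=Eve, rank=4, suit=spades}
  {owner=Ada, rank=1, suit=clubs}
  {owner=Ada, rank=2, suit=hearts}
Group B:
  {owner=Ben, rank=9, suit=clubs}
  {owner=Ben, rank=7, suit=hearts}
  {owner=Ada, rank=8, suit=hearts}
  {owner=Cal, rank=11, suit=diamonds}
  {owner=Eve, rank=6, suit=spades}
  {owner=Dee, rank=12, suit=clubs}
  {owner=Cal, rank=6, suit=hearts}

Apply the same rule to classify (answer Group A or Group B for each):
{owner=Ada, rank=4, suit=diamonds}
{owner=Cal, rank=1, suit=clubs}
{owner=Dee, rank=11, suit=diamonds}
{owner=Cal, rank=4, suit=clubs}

Group A, Group A, Group B, Group A

The common property of the 'Group A' items is: rank ≤ 5. No 'Group B' item has it.
{owner=Ada, rank=4, suit=diamonds} — rank = 4, hence Group A.
{owner=Cal, rank=1, suit=clubs} — rank = 1, hence Group A.
{owner=Dee, rank=11, suit=diamonds} — rank = 11, hence Group B.
{owner=Cal, rank=4, suit=clubs} — rank = 4, hence Group A.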